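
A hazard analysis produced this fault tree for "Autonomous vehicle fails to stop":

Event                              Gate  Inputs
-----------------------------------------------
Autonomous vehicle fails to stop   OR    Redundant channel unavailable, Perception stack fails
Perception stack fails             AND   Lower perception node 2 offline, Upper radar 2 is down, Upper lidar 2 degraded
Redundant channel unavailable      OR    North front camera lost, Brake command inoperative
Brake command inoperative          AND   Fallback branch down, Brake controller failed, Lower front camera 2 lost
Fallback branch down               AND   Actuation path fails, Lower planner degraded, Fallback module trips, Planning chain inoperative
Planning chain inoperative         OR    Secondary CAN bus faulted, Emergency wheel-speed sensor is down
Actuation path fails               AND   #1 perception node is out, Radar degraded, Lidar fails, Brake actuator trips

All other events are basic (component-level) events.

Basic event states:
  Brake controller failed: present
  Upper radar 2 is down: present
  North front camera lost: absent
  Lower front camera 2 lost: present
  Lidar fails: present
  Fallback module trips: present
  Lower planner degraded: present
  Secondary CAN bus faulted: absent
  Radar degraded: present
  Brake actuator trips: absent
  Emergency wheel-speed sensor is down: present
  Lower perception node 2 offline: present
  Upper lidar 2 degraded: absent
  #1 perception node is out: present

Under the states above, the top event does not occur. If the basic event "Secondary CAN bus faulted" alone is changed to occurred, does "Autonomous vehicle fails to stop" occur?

No

Counterfactual: set "Secondary CAN bus faulted" to occurred.
Actuation path fails [AND]: #1 perception node is out=occurs, Radar degraded=occurs, Lidar fails=occurs, Brake actuator trips=not → not all inputs occur → does not occur.
Planning chain inoperative [OR]: Secondary CAN bus faulted=occurs, Emergency wheel-speed sensor is down=occurs → at least one input occurs → occurs.
Fallback branch down [AND]: Actuation path fails=not, Lower planner degraded=occurs, Fallback module trips=occurs, Planning chain inoperative=occurs → not all inputs occur → does not occur.
Brake command inoperative [AND]: Fallback branch down=not, Brake controller failed=occurs, Lower front camera 2 lost=occurs → not all inputs occur → does not occur.
Redundant channel unavailable [OR]: North front camera lost=not, Brake command inoperative=not → no input occurs → does not occur.
Perception stack fails [AND]: Lower perception node 2 offline=occurs, Upper radar 2 is down=occurs, Upper lidar 2 degraded=not → not all inputs occur → does not occur.
Autonomous vehicle fails to stop [OR]: Redundant channel unavailable=not, Perception stack fails=not → no input occurs → does not occur.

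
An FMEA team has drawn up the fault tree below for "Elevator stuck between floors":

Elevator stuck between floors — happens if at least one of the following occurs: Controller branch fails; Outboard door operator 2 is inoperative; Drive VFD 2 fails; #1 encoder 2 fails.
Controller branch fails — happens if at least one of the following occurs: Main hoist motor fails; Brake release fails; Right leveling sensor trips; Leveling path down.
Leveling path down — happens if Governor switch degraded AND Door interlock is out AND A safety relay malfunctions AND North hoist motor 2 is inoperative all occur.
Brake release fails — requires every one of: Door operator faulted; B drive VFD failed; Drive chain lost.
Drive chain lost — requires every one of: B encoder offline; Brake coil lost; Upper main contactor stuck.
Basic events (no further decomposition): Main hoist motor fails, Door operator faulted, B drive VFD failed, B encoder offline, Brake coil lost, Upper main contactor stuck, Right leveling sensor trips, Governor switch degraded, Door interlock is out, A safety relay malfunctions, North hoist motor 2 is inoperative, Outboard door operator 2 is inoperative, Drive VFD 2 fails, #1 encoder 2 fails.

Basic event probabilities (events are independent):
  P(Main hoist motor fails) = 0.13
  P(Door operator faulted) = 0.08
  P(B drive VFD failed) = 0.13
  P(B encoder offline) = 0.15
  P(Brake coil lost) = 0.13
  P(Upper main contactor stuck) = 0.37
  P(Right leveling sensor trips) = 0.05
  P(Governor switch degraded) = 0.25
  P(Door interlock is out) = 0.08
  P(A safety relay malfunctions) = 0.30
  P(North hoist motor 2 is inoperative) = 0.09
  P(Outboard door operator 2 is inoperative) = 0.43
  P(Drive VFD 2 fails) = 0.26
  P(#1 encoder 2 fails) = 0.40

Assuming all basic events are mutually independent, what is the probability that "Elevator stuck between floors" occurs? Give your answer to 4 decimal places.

0.7910

P(Drive chain lost) [AND] = 0.15 × 0.13 × 0.37 = 0.007215
P(Brake release fails) [AND] = 0.08 × 0.13 × 0.007215 = 0.000075
P(Leveling path down) [AND] = 0.25 × 0.08 × 0.30 × 0.09 = 0.000540
P(Controller branch fails) [OR] = 1 − (1−0.13) × (1−0.000075) × (1−0.05) × (1−0.000540) = 0.174008
P(Elevator stuck between floors) [OR] = 1 − (1−0.174008) × (1−0.43) × (1−0.26) × (1−0.40) = 0.790958
Rounded to 4 decimal places: P(Elevator stuck between floors) ≈ 0.7910.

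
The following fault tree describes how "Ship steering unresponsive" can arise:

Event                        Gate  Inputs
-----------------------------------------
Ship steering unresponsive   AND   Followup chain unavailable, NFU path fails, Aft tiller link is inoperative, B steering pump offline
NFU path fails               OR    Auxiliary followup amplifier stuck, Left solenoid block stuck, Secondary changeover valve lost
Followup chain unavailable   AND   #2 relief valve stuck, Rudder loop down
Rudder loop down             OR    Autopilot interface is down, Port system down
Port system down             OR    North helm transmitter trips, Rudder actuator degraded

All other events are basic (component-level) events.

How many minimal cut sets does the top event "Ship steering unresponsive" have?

Port system down [OR]: union of children's cut sets → 2 cut set(s).
Rudder loop down [OR]: union of children's cut sets → 3 cut set(s).
Followup chain unavailable [AND]: one cut set from each child combined → 1 × 3 = 3 cut set(s).
NFU path fails [OR]: union of children's cut sets → 3 cut set(s).
Ship steering unresponsive [AND]: one cut set from each child combined → 3 × 3 × 1 × 1 = 9 cut set(s).
Minimal cut sets: {#2 relief valve stuck, Aft tiller link is inoperative, Autopilot interface is down, Auxiliary followup amplifier stuck, B steering pump offline}; {#2 relief valve stuck, Aft tiller link is inoperative, Autopilot interface is down, B steering pump offline, Left solenoid block stuck}; {#2 relief valve stuck, Aft tiller link is inoperative, Autopilot interface is down, B steering pump offline, Secondary changeover valve lost}; {#2 relief valve stuck, Aft tiller link is inoperative, Auxiliary followup amplifier stuck, B steering pump offline, North helm transmitter trips}; {#2 relief valve stuck, Aft tiller link is inoperative, B steering pump offline, Left solenoid block stuck, North helm transmitter trips}; {#2 relief valve stuck, Aft tiller link is inoperative, B steering pump offline, North helm transmitter trips, Secondary changeover valve lost}; {#2 relief valve stuck, Aft tiller link is inoperative, Auxiliary followup amplifier stuck, B steering pump offline, Rudder actuator degraded}; {#2 relief valve stuck, Aft tiller link is inoperative, B steering pump offline, Left solenoid block stuck, Rudder actuator degraded}; {#2 relief valve stuck, Aft tiller link is inoperative, B steering pump offline, Rudder actuator degraded, Secondary changeover valve lost}.

9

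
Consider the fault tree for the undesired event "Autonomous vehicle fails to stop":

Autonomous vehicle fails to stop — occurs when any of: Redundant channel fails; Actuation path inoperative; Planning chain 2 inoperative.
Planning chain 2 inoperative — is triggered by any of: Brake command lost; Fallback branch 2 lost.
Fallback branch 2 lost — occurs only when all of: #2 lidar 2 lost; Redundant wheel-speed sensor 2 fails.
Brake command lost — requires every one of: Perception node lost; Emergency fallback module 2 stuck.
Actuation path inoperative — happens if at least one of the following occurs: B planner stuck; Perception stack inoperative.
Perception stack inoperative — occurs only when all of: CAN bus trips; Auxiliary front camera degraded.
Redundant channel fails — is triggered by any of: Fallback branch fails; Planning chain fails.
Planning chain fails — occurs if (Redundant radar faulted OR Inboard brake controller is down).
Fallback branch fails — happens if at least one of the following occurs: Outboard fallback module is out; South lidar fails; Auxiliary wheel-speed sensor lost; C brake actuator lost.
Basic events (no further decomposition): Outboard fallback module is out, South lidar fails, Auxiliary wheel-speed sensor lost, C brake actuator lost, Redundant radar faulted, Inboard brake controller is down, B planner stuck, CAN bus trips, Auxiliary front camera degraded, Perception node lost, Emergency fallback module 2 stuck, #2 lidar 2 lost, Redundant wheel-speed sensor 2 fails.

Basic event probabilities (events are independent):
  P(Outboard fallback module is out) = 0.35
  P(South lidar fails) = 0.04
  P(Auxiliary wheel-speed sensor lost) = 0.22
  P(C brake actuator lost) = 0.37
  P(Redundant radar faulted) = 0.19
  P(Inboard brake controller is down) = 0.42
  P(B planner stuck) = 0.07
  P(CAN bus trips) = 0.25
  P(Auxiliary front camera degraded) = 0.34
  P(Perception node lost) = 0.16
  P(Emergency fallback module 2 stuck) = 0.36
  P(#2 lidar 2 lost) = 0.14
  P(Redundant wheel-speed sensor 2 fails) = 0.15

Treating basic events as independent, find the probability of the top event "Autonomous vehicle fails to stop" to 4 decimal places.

0.8869

P(Fallback branch fails) [OR] = 1 − (1−0.35) × (1−0.04) × (1−0.22) × (1−0.37) = 0.693366
P(Planning chain fails) [OR] = 1 − (1−0.19) × (1−0.42) = 0.530200
P(Redundant channel fails) [OR] = 1 − (1−0.693366) × (1−0.530200) = 0.855943
P(Perception stack inoperative) [AND] = 0.25 × 0.34 = 0.085000
P(Actuation path inoperative) [OR] = 1 − (1−0.07) × (1−0.085000) = 0.149050
P(Brake command lost) [AND] = 0.16 × 0.36 = 0.057600
P(Fallback branch 2 lost) [AND] = 0.14 × 0.15 = 0.021000
P(Planning chain 2 inoperative) [OR] = 1 − (1−0.057600) × (1−0.021000) = 0.077390
P(Autonomous vehicle fails to stop) [OR] = 1 − (1−0.855943) × (1−0.149050) × (1−0.077390) = 0.886902
Rounded to 4 decimal places: P(Autonomous vehicle fails to stop) ≈ 0.8869.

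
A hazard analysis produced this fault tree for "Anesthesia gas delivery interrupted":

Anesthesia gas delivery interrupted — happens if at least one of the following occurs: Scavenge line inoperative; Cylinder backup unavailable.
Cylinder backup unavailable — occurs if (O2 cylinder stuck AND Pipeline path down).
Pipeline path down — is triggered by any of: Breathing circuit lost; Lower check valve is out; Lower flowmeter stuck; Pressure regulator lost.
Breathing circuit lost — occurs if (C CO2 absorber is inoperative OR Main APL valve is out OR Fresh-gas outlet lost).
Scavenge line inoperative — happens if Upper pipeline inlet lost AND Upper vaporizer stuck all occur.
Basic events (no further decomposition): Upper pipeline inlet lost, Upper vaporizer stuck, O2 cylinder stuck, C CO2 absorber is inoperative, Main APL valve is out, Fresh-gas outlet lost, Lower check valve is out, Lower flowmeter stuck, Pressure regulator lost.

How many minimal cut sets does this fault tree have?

7

Scavenge line inoperative [AND]: one cut set from each child combined → 1 × 1 = 1 cut set(s).
Breathing circuit lost [OR]: union of children's cut sets → 3 cut set(s).
Pipeline path down [OR]: union of children's cut sets → 6 cut set(s).
Cylinder backup unavailable [AND]: one cut set from each child combined → 1 × 6 = 6 cut set(s).
Anesthesia gas delivery interrupted [OR]: union of children's cut sets → 7 cut set(s).
Minimal cut sets: {Upper pipeline inlet lost, Upper vaporizer stuck}; {C CO2 absorber is inoperative, O2 cylinder stuck}; {Main APL valve is out, O2 cylinder stuck}; {Fresh-gas outlet lost, O2 cylinder stuck}; {Lower check valve is out, O2 cylinder stuck}; {Lower flowmeter stuck, O2 cylinder stuck}; {O2 cylinder stuck, Pressure regulator lost}.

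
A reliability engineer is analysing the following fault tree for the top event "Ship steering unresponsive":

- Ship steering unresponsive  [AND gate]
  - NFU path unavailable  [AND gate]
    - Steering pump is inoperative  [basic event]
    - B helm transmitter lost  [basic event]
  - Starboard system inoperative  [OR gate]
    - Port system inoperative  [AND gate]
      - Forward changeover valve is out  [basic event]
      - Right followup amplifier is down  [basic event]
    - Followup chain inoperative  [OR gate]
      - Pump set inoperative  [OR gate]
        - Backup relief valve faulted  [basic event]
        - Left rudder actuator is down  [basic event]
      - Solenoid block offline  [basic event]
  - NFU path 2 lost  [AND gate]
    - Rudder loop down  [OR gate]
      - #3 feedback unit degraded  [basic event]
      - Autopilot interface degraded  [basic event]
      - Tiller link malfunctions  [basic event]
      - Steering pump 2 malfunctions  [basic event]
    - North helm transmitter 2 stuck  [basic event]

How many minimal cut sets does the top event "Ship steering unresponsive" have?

16

NFU path unavailable [AND]: one cut set from each child combined → 1 × 1 = 1 cut set(s).
Port system inoperative [AND]: one cut set from each child combined → 1 × 1 = 1 cut set(s).
Pump set inoperative [OR]: union of children's cut sets → 2 cut set(s).
Followup chain inoperative [OR]: union of children's cut sets → 3 cut set(s).
Starboard system inoperative [OR]: union of children's cut sets → 4 cut set(s).
Rudder loop down [OR]: union of children's cut sets → 4 cut set(s).
NFU path 2 lost [AND]: one cut set from each child combined → 4 × 1 = 4 cut set(s).
Ship steering unresponsive [AND]: one cut set from each child combined → 1 × 4 × 4 = 16 cut set(s).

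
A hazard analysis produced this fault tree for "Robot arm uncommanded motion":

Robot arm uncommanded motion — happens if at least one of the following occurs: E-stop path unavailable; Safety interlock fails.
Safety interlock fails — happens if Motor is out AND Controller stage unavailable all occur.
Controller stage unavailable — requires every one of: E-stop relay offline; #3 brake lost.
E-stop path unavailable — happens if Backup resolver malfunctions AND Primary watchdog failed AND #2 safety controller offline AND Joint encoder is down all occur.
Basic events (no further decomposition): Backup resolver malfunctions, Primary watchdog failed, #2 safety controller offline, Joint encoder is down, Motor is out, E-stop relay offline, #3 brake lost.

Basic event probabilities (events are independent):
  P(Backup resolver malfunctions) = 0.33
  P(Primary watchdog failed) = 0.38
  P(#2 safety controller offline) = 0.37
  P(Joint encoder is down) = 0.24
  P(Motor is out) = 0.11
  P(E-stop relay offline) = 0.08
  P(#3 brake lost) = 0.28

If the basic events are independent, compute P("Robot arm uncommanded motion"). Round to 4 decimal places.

0.0136

P(E-stop path unavailable) [AND] = 0.33 × 0.38 × 0.37 × 0.24 = 0.011136
P(Controller stage unavailable) [AND] = 0.08 × 0.28 = 0.022400
P(Safety interlock fails) [AND] = 0.11 × 0.022400 = 0.002464
P(Robot arm uncommanded motion) [OR] = 1 − (1−0.011136) × (1−0.002464) = 0.013573
Rounded to 4 decimal places: P(Robot arm uncommanded motion) ≈ 0.0136.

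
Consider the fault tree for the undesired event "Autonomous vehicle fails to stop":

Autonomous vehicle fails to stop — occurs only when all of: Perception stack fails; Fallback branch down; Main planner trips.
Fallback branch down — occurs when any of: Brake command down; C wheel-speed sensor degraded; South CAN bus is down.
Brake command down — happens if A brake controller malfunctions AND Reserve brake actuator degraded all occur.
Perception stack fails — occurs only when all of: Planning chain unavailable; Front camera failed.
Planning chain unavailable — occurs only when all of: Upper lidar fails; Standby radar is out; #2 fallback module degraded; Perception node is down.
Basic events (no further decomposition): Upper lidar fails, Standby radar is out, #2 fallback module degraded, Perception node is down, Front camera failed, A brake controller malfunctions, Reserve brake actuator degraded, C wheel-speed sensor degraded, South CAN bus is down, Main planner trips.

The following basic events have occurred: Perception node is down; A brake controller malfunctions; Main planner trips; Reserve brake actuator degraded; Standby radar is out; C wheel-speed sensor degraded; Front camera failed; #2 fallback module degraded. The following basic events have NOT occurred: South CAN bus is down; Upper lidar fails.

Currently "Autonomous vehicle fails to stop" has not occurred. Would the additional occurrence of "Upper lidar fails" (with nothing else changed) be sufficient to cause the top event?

Counterfactual: set "Upper lidar fails" to occurred.
Planning chain unavailable [AND]: Upper lidar fails=occurs, Standby radar is out=occurs, #2 fallback module degraded=occurs, Perception node is down=occurs → all inputs occur → occurs.
Perception stack fails [AND]: Planning chain unavailable=occurs, Front camera failed=occurs → all inputs occur → occurs.
Brake command down [AND]: A brake controller malfunctions=occurs, Reserve brake actuator degraded=occurs → all inputs occur → occurs.
Fallback branch down [OR]: Brake command down=occurs, C wheel-speed sensor degraded=occurs, South CAN bus is down=not → at least one input occurs → occurs.
Autonomous vehicle fails to stop [AND]: Perception stack fails=occurs, Fallback branch down=occurs, Main planner trips=occurs → all inputs occur → occurs.

Yes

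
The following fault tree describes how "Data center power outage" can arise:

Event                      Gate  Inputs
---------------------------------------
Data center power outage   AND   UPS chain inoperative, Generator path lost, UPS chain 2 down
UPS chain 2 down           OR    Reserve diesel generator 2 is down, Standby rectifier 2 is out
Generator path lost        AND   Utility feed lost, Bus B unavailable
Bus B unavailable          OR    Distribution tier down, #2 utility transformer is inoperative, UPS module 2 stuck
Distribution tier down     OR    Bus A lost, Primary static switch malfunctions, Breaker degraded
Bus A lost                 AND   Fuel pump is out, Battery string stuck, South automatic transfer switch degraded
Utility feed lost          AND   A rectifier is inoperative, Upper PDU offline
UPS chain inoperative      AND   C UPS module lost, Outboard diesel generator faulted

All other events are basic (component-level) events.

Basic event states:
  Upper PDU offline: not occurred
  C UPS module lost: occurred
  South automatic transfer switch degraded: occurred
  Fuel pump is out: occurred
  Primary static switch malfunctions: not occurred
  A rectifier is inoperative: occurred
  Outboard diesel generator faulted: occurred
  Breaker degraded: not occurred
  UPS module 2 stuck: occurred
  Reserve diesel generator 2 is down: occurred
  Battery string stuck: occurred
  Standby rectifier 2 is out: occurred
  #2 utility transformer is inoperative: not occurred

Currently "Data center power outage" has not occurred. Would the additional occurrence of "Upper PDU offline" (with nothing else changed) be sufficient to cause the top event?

Counterfactual: set "Upper PDU offline" to occurred.
UPS chain inoperative [AND]: C UPS module lost=occurs, Outboard diesel generator faulted=occurs → all inputs occur → occurs.
Utility feed lost [AND]: A rectifier is inoperative=occurs, Upper PDU offline=occurs → all inputs occur → occurs.
Bus A lost [AND]: Fuel pump is out=occurs, Battery string stuck=occurs, South automatic transfer switch degraded=occurs → all inputs occur → occurs.
Distribution tier down [OR]: Bus A lost=occurs, Primary static switch malfunctions=not, Breaker degraded=not → at least one input occurs → occurs.
Bus B unavailable [OR]: Distribution tier down=occurs, #2 utility transformer is inoperative=not, UPS module 2 stuck=occurs → at least one input occurs → occurs.
Generator path lost [AND]: Utility feed lost=occurs, Bus B unavailable=occurs → all inputs occur → occurs.
UPS chain 2 down [OR]: Reserve diesel generator 2 is down=occurs, Standby rectifier 2 is out=occurs → at least one input occurs → occurs.
Data center power outage [AND]: UPS chain inoperative=occurs, Generator path lost=occurs, UPS chain 2 down=occurs → all inputs occur → occurs.

Yes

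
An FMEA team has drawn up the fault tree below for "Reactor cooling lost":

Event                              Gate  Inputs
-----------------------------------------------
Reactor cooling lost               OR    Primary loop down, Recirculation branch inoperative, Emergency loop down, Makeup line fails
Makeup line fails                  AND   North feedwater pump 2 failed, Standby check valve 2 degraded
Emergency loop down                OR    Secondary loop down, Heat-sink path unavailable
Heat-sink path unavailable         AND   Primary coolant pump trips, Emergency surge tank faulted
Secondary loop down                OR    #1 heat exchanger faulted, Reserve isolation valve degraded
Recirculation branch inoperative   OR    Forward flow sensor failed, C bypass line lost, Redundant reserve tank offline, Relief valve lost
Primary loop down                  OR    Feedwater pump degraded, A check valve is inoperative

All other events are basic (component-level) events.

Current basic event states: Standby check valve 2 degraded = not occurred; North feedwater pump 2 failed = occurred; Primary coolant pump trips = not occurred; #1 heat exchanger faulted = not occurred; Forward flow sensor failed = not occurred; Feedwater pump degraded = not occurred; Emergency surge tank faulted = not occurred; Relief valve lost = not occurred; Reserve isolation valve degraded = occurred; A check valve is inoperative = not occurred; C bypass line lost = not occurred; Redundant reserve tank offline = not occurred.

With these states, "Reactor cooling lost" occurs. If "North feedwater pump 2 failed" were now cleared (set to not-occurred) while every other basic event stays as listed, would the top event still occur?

Yes

Counterfactual: set "North feedwater pump 2 failed" to not occurred.
Primary loop down [OR]: Feedwater pump degraded=not, A check valve is inoperative=not → no input occurs → does not occur.
Recirculation branch inoperative [OR]: Forward flow sensor failed=not, C bypass line lost=not, Redundant reserve tank offline=not, Relief valve lost=not → no input occurs → does not occur.
Secondary loop down [OR]: #1 heat exchanger faulted=not, Reserve isolation valve degraded=occurs → at least one input occurs → occurs.
Heat-sink path unavailable [AND]: Primary coolant pump trips=not, Emergency surge tank faulted=not → not all inputs occur → does not occur.
Emergency loop down [OR]: Secondary loop down=occurs, Heat-sink path unavailable=not → at least one input occurs → occurs.
Makeup line fails [AND]: North feedwater pump 2 failed=not, Standby check valve 2 degraded=not → not all inputs occur → does not occur.
Reactor cooling lost [OR]: Primary loop down=not, Recirculation branch inoperative=not, Emergency loop down=occurs, Makeup line fails=not → at least one input occurs → occurs.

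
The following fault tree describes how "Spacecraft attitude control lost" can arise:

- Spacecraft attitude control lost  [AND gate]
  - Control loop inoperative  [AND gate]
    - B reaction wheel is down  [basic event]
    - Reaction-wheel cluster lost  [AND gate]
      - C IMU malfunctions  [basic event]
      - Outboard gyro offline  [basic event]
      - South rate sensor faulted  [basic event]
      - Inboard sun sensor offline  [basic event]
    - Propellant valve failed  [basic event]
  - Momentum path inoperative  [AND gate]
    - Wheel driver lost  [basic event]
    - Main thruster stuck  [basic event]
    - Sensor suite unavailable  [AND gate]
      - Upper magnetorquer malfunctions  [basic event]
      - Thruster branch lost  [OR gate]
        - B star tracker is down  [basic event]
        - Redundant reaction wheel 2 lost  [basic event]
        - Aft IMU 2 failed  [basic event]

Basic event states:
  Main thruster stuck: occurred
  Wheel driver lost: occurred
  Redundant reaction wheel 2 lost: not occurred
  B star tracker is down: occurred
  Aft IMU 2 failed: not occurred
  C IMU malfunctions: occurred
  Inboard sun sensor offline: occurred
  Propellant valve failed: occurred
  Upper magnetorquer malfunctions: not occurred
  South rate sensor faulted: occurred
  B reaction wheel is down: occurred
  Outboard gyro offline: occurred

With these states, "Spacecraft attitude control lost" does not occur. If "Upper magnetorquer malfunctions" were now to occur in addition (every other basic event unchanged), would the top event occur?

Counterfactual: set "Upper magnetorquer malfunctions" to occurred.
Reaction-wheel cluster lost [AND]: C IMU malfunctions=occurs, Outboard gyro offline=occurs, South rate sensor faulted=occurs, Inboard sun sensor offline=occurs → all inputs occur → occurs.
Control loop inoperative [AND]: B reaction wheel is down=occurs, Reaction-wheel cluster lost=occurs, Propellant valve failed=occurs → all inputs occur → occurs.
Thruster branch lost [OR]: B star tracker is down=occurs, Redundant reaction wheel 2 lost=not, Aft IMU 2 failed=not → at least one input occurs → occurs.
Sensor suite unavailable [AND]: Upper magnetorquer malfunctions=occurs, Thruster branch lost=occurs → all inputs occur → occurs.
Momentum path inoperative [AND]: Wheel driver lost=occurs, Main thruster stuck=occurs, Sensor suite unavailable=occurs → all inputs occur → occurs.
Spacecraft attitude control lost [AND]: Control loop inoperative=occurs, Momentum path inoperative=occurs → all inputs occur → occurs.

Yes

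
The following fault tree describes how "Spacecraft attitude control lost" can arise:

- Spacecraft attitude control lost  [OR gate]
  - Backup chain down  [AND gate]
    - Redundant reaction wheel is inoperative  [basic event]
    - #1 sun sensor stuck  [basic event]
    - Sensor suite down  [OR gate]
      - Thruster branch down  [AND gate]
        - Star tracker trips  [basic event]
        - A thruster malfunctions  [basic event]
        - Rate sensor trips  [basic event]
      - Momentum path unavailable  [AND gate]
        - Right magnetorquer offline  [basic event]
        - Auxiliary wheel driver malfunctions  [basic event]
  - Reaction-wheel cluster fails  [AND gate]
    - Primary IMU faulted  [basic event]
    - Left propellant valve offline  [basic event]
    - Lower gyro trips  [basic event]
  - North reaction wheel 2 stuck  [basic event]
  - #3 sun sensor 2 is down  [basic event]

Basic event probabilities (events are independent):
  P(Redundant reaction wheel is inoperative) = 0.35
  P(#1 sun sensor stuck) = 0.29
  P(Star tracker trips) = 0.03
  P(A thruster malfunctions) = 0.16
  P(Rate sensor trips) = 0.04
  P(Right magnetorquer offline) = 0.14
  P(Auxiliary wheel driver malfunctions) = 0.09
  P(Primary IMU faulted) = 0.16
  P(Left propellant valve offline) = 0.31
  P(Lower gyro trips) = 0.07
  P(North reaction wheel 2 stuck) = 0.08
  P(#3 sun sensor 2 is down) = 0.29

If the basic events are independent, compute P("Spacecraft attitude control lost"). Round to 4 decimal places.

0.3499

P(Thruster branch down) [AND] = 0.03 × 0.16 × 0.04 = 0.000192
P(Momentum path unavailable) [AND] = 0.14 × 0.09 = 0.012600
P(Sensor suite down) [OR] = 1 − (1−0.000192) × (1−0.012600) = 0.012790
P(Backup chain down) [AND] = 0.35 × 0.29 × 0.012790 = 0.001298
P(Reaction-wheel cluster fails) [AND] = 0.16 × 0.31 × 0.07 = 0.003472
P(Spacecraft attitude control lost) [OR] = 1 − (1−0.001298) × (1−0.003472) × (1−0.08) × (1−0.29) = 0.349913
Rounded to 4 decimal places: P(Spacecraft attitude control lost) ≈ 0.3499.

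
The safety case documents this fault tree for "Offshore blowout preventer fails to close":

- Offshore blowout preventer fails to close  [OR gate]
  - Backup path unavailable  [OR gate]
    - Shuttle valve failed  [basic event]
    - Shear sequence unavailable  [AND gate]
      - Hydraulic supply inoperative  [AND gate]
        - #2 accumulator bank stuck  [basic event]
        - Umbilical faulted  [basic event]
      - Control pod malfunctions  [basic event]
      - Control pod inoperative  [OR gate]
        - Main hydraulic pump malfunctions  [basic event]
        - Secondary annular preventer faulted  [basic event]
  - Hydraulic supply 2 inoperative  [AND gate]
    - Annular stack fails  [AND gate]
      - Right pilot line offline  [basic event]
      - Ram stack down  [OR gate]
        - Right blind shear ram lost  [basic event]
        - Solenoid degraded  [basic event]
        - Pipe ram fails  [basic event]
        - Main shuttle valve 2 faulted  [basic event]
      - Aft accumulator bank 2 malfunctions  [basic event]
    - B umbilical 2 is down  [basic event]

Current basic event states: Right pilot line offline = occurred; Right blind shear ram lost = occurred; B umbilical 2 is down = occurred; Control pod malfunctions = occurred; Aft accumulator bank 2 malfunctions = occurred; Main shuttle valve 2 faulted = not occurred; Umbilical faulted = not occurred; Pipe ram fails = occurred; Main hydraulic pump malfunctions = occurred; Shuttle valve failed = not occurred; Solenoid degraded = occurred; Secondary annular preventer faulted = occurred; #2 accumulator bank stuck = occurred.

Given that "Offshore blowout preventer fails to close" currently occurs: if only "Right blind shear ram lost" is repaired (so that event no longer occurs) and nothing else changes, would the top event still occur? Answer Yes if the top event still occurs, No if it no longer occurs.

Yes

Counterfactual: set "Right blind shear ram lost" to not occurred.
Hydraulic supply inoperative [AND]: #2 accumulator bank stuck=occurs, Umbilical faulted=not → not all inputs occur → does not occur.
Control pod inoperative [OR]: Main hydraulic pump malfunctions=occurs, Secondary annular preventer faulted=occurs → at least one input occurs → occurs.
Shear sequence unavailable [AND]: Hydraulic supply inoperative=not, Control pod malfunctions=occurs, Control pod inoperative=occurs → not all inputs occur → does not occur.
Backup path unavailable [OR]: Shuttle valve failed=not, Shear sequence unavailable=not → no input occurs → does not occur.
Ram stack down [OR]: Right blind shear ram lost=not, Solenoid degraded=occurs, Pipe ram fails=occurs, Main shuttle valve 2 faulted=not → at least one input occurs → occurs.
Annular stack fails [AND]: Right pilot line offline=occurs, Ram stack down=occurs, Aft accumulator bank 2 malfunctions=occurs → all inputs occur → occurs.
Hydraulic supply 2 inoperative [AND]: Annular stack fails=occurs, B umbilical 2 is down=occurs → all inputs occur → occurs.
Offshore blowout preventer fails to close [OR]: Backup path unavailable=not, Hydraulic supply 2 inoperative=occurs → at least one input occurs → occurs.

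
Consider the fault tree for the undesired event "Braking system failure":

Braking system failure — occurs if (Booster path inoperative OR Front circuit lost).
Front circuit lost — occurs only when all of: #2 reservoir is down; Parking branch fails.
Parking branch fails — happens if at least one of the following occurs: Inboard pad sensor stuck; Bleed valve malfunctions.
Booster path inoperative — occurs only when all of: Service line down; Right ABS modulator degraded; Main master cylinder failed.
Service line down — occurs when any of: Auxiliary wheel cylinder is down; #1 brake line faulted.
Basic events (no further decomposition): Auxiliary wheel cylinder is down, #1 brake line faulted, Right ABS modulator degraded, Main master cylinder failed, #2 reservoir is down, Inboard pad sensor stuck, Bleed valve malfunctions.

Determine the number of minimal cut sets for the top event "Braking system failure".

Service line down [OR]: union of children's cut sets → 2 cut set(s).
Booster path inoperative [AND]: one cut set from each child combined → 2 × 1 × 1 = 2 cut set(s).
Parking branch fails [OR]: union of children's cut sets → 2 cut set(s).
Front circuit lost [AND]: one cut set from each child combined → 1 × 2 = 2 cut set(s).
Braking system failure [OR]: union of children's cut sets → 4 cut set(s).
Minimal cut sets: {Auxiliary wheel cylinder is down, Main master cylinder failed, Right ABS modulator degraded}; {#1 brake line faulted, Main master cylinder failed, Right ABS modulator degraded}; {#2 reservoir is down, Inboard pad sensor stuck}; {#2 reservoir is down, Bleed valve malfunctions}.

4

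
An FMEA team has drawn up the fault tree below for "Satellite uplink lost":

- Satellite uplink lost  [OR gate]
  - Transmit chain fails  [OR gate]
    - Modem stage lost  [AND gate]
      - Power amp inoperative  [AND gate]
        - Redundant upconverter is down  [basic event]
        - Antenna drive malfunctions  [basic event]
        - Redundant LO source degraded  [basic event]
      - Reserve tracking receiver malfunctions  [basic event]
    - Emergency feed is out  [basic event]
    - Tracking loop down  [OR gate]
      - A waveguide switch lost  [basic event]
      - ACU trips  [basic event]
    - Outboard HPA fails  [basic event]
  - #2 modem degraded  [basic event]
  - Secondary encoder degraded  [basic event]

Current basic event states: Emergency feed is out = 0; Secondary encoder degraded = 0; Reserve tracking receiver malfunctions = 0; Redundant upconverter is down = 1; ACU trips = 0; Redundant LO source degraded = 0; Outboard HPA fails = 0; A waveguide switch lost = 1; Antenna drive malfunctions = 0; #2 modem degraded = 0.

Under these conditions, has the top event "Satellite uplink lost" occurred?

Yes

Power amp inoperative [AND]: Redundant upconverter is down=occurs, Antenna drive malfunctions=not, Redundant LO source degraded=not → not all inputs occur → does not occur.
Modem stage lost [AND]: Power amp inoperative=not, Reserve tracking receiver malfunctions=not → not all inputs occur → does not occur.
Tracking loop down [OR]: A waveguide switch lost=occurs, ACU trips=not → at least one input occurs → occurs.
Transmit chain fails [OR]: Modem stage lost=not, Emergency feed is out=not, Tracking loop down=occurs, Outboard HPA fails=not → at least one input occurs → occurs.
Satellite uplink lost [OR]: Transmit chain fails=occurs, #2 modem degraded=not, Secondary encoder degraded=not → at least one input occurs → occurs.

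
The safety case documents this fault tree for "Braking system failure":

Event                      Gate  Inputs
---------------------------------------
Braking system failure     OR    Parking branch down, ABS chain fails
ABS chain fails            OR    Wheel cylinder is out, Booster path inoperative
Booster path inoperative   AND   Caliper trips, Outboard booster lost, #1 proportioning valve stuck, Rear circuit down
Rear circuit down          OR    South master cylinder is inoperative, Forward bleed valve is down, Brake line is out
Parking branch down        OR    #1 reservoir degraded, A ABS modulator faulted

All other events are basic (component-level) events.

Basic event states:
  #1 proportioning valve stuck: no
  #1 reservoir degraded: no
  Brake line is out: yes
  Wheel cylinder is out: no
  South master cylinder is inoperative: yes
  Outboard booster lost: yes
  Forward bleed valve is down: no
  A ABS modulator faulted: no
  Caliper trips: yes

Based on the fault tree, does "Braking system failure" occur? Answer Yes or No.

No

Parking branch down [OR]: #1 reservoir degraded=not, A ABS modulator faulted=not → no input occurs → does not occur.
Rear circuit down [OR]: South master cylinder is inoperative=occurs, Forward bleed valve is down=not, Brake line is out=occurs → at least one input occurs → occurs.
Booster path inoperative [AND]: Caliper trips=occurs, Outboard booster lost=occurs, #1 proportioning valve stuck=not, Rear circuit down=occurs → not all inputs occur → does not occur.
ABS chain fails [OR]: Wheel cylinder is out=not, Booster path inoperative=not → no input occurs → does not occur.
Braking system failure [OR]: Parking branch down=not, ABS chain fails=not → no input occurs → does not occur.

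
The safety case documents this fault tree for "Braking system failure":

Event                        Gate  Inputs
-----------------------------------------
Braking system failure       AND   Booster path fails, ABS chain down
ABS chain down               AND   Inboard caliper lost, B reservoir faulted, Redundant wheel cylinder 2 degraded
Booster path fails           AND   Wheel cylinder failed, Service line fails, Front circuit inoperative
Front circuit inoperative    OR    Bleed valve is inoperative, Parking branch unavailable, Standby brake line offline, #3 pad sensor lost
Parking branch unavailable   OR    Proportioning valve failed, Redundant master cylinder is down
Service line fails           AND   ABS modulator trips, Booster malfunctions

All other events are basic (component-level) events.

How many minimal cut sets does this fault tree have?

Service line fails [AND]: one cut set from each child combined → 1 × 1 = 1 cut set(s).
Parking branch unavailable [OR]: union of children's cut sets → 2 cut set(s).
Front circuit inoperative [OR]: union of children's cut sets → 5 cut set(s).
Booster path fails [AND]: one cut set from each child combined → 1 × 1 × 5 = 5 cut set(s).
ABS chain down [AND]: one cut set from each child combined → 1 × 1 × 1 = 1 cut set(s).
Braking system failure [AND]: one cut set from each child combined → 5 × 1 = 5 cut set(s).
Minimal cut sets: {ABS modulator trips, B reservoir faulted, Bleed valve is inoperative, Booster malfunctions, Inboard caliper lost, Redundant wheel cylinder 2 degraded, Wheel cylinder failed}; {ABS modulator trips, B reservoir faulted, Booster malfunctions, Inboard caliper lost, Proportioning valve failed, Redundant wheel cylinder 2 degraded, Wheel cylinder failed}; {ABS modulator trips, B reservoir faulted, Booster malfunctions, Inboard caliper lost, Redundant master cylinder is down, Redundant wheel cylinder 2 degraded, Wheel cylinder failed}; {ABS modulator trips, B reservoir faulted, Booster malfunctions, Inboard caliper lost, Redundant wheel cylinder 2 degraded, Standby brake line offline, Wheel cylinder failed}; {#3 pad sensor lost, ABS modulator trips, B reservoir faulted, Booster malfunctions, Inboard caliper lost, Redundant wheel cylinder 2 degraded, Wheel cylinder failed}.

5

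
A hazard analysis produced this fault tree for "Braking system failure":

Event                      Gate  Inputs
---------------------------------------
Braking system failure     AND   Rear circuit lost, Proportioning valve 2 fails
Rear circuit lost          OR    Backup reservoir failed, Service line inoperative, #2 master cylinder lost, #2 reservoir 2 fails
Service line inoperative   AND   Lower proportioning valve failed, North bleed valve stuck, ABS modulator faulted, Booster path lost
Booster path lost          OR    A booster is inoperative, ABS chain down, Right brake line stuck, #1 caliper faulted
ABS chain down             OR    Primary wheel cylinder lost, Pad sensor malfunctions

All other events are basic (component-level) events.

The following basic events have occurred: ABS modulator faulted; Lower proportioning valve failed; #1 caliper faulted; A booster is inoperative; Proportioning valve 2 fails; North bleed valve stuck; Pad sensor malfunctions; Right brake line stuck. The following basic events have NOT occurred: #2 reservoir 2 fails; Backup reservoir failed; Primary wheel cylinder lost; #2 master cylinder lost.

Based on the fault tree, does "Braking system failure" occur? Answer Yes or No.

ABS chain down [OR]: Primary wheel cylinder lost=not, Pad sensor malfunctions=occurs → at least one input occurs → occurs.
Booster path lost [OR]: A booster is inoperative=occurs, ABS chain down=occurs, Right brake line stuck=occurs, #1 caliper faulted=occurs → at least one input occurs → occurs.
Service line inoperative [AND]: Lower proportioning valve failed=occurs, North bleed valve stuck=occurs, ABS modulator faulted=occurs, Booster path lost=occurs → all inputs occur → occurs.
Rear circuit lost [OR]: Backup reservoir failed=not, Service line inoperative=occurs, #2 master cylinder lost=not, #2 reservoir 2 fails=not → at least one input occurs → occurs.
Braking system failure [AND]: Rear circuit lost=occurs, Proportioning valve 2 fails=occurs → all inputs occur → occurs.

Yes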